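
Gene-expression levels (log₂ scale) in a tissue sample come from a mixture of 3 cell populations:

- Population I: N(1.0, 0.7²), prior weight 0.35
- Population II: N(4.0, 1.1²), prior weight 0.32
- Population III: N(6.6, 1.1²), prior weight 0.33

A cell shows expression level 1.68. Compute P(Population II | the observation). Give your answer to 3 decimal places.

0.092

P(component k | x) = π_k·f_k(x) / marginal(x), where marginal(x) = Σ_j π_j·f_j(x).
Normal densities:
  L_I = (1/(0.7·√(2π)))·exp(−(1.68−1.0)²/(2·0.7²)) = 0.569918·exp(-0.47184) = 0.355546
  L_II = (1/(1.1·√(2π)))·exp(−(1.68−4.0)²/(2·1.1²)) = 0.362675·exp(-2.22413) = 0.0392274
  L_III = (1/(1.1·√(2π)))·exp(−(1.68−6.6)²/(2·1.1²)) = 0.362675·exp(-10.00264) = 1.64219e-05
Prior × likelihood for each component:
  π_I·L_I = 0.35 × 0.355546 = 0.124441
  π_II·L_II = 0.32 × 0.0392274 = 0.0125528
  π_III·L_III = 0.33 × 1.64219e-05 = 5.41923e-06
Denominator: 0.124441 + 0.0125528 + 5.41923e-06 = 0.136999
So the posterior for Population II is 0.0125528 / 0.136999 ≈ 0.092.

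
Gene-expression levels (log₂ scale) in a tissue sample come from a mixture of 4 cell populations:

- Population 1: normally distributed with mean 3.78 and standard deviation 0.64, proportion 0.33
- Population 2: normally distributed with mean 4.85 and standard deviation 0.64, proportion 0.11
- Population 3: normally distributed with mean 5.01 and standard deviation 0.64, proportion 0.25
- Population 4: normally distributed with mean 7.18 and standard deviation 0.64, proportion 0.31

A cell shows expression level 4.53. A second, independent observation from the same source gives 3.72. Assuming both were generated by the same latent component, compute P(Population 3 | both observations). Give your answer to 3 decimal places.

Posterior ∝ prior × likelihood, so P(k | x) ∝ P(Z=k) f_k(x); normalise over all components.
Since both observations come from the same component, the likelihood for component k is f_k(x₁)·f_k(x₂).
  f_1 = [(1/(0.64·√(2π)))·exp(−(4.53−3.78)²/(2·0.64²)) = 0.623347·exp(-0.68665) = 0.313707] × [0.620614] = 0.194691
  f_2 = [(1/(0.64·√(2π)))·exp(−(4.53−4.85)²/(2·0.64²)) = 0.623347·exp(-0.12500) = 0.550102] × [0.131156] = 0.0721492
  f_3 = [(1/(0.64·√(2π)))·exp(−(4.53−5.01)²/(2·0.64²)) = 0.623347·exp(-0.28125) = 0.470527] × [0.0817554] = 0.0384681
  f_4 = [(1/(0.64·√(2π)))·exp(−(4.53−7.18)²/(2·0.64²)) = 0.623347·exp(-8.57239) = 0.000117975] × [2.80576e-07] = 3.31009e-11
Weight by the priors:
  P(Z=1)·f_1 = 0.33 × 0.194691 = 0.0642479
  P(Z=2)·f_2 = 0.11 × 0.0721492 = 0.00793642
  P(Z=3)·f_3 = 0.25 × 0.0384681 = 0.00961703
  P(Z=4)·f_4 = 0.31 × 3.31009e-11 = 1.02613e-11
Sum: 0.0642479 + 0.00793642 + 0.00961703 + 1.02613e-11 = 0.0818014
Responsibility of Population 3: 0.00961703 / 0.0818014 ≈ 0.118

0.118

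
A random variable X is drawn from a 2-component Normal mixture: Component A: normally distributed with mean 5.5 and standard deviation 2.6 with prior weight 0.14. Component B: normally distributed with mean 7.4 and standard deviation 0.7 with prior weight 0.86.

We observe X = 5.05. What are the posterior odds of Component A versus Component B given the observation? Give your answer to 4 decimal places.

12.0945

Posterior odds = (w_i f_i(x)) / (w_j f_j(x)); the normalising sum cancels.
Evaluate each component's likelihood at the observed value:
  f_A = (1/(2.6·√(2π)))·exp(−(5.05−5.5)²/(2·2.6²)) = 0.153439·exp(-0.01498) = 0.151158
  f_B = (1/(0.7·√(2π)))·exp(−(5.05−7.4)²/(2·0.7²)) = 0.569918·exp(-5.63520) = 0.00203458
0.0211622 / 0.00174974 ≈ 12.0945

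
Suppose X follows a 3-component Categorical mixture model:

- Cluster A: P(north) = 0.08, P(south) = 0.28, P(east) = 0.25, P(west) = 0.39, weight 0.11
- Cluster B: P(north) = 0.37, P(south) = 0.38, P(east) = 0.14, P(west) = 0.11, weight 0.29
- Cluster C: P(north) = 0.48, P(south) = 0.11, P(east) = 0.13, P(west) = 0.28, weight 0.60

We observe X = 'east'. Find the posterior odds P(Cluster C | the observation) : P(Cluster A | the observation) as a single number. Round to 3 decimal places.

Since P(k|x) ∝ P(Z=k) f_k(x), the posterior odds are P(Z=i) f_i(x) / (P(Z=j) f_j(x)).
Evaluate each component's likelihood at the observed value:
  L_A = 0.25
  L_B = 0.14
  L_C = 0.13
Posterior odds = (P(Z=C)·L_C) / (P(Z=A)·L_A) = (0.60·0.13) / (0.11·0.25) = 0.078 / 0.0275 ≈ 2.836

2.836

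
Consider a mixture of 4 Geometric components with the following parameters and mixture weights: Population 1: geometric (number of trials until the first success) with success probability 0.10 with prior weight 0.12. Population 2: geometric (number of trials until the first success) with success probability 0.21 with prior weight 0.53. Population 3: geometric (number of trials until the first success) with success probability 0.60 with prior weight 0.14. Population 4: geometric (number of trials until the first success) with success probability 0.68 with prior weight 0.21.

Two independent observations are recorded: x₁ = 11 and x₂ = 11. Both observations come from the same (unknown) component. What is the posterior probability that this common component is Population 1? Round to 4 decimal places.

By Bayes' theorem, P(k | x) = π_k f_k(x) / Σ_j π_j f_j(x).
Since both observations come from the same component, the likelihood for component k is f_k(x₁)·f_k(x₂).
  p_1 = [0.0348678] × [0.0348678] = 0.00121577
  p_2 = [0.0198834] × [0.0198834] = 0.000395349
  p_3 = [6.29146e-05] × [6.29146e-05] = 3.95824e-09
  p_4 = [7.65612e-06] × [7.65612e-06] = 5.86162e-11
Unnormalised posteriors:
  π_1·p_1 = 0.12 × 0.00121577 = 0.000145892
  π_2·p_2 = 0.53 × 0.000395349 = 0.000209535
  π_3·p_3 = 0.14 × 3.95824e-09 = 5.54154e-10
  π_4·p_4 = 0.21 × 5.86162e-11 = 1.23094e-11
Denominator: 0.000145892 + 0.000209535 + 5.54154e-10 + 1.23094e-11 = 0.000355427
P(Population 1 | x₁,x₂) = 0.000145892 / 0.000355427 ≈ 0.4105

0.4105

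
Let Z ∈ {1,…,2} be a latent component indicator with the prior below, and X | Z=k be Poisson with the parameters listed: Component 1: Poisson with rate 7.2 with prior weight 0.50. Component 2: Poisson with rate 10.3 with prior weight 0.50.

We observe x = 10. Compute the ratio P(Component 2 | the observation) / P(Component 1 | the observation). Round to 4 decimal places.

1.6171

Posterior odds = (w_i f_i(x)) / (w_j f_j(x)); the normalising sum cancels.
Poisson probabilities:
  f_1 = 0.0770268
  f_2 = 0.124559
0.0622796 / 0.0385134 ≈ 1.6171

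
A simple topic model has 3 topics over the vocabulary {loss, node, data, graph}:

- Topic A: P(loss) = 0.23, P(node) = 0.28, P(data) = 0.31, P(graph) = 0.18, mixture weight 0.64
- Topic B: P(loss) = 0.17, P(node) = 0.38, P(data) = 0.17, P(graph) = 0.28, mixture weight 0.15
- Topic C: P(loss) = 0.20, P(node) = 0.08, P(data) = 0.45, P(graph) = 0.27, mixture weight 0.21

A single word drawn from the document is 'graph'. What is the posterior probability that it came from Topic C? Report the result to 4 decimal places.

By Bayes' theorem, P(k | x) = π_k f_k(x) / Σ_j π_j f_j(x).
Categorical probabilities:
  p_A = P(graph | comp) = 0.18
  p_B = P(graph | comp) = 0.28
  p_C = P(graph | comp) = 0.27
Multiply by the mixture weights:
  π_A·p_A = 0.64 × 0.18 = 0.1152
  π_B·p_B = 0.15 × 0.28 = 0.042
  π_C·p_C = 0.21 × 0.27 = 0.0567
Marginal: 0.1152 + 0.042 + 0.0567 = 0.2139
P(Topic C | the observation) ≈ 0.2651

0.2651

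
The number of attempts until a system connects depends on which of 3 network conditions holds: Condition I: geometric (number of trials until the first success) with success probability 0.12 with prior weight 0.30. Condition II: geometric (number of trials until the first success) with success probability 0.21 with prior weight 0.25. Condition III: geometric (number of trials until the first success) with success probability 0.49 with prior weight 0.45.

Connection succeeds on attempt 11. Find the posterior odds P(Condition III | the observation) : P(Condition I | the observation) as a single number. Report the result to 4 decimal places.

0.0262

Posterior odds = (w_i f_i(x)) / (w_j f_j(x)); the normalising sum cancels.
Geometric probabilities:
  p_I = 0.12·(1−0.12)^10 = 0.12·0.278501 = 0.0334201
  p_II = 0.21·(1−0.21)^10 = 0.21·0.0946828 = 0.0198834
  p_III = 0.49·(1−0.49)^10 = 0.49·0.00119042 = 0.000583308
0.000262489 / 0.010026 ≈ 0.0262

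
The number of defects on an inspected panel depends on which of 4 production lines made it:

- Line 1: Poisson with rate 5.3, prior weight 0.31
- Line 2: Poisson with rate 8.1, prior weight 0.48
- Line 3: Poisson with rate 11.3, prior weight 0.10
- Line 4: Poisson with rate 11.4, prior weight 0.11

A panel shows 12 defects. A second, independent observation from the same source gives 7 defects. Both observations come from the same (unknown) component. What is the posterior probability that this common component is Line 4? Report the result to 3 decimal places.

P(component k | x) = π_k·f_k(x) / marginal(x), where marginal(x) = Σ_j π_j·f_j(x).
Since both observations come from the same component, the likelihood for component k is f_k(x₁)·f_k(x₂).
  p_1 = [e^(−5.3)·5.3^12/12! = 0.00511933] × [0.116343] = 0.000595597
  p_2 = [e^(−8.1)·8.1^12/12! = 0.0505473] × [0.137778] = 0.0069643
  p_3 = [e^(−11.3)·11.3^12/12! = 0.111964] × [0.0577552] = 0.00646648
  p_4 = [e^(−11.4)·11.4^12/12! = 0.112607] × [0.0555836] = 0.00625908
Weight by the priors:
  π_1·p_1 = 0.31 × 0.000595597 = 0.000184635
  π_2·p_2 = 0.48 × 0.0069643 = 0.00334286
  π_3·p_3 = 0.10 × 0.00646648 = 0.000646648
  π_4·p_4 = 0.11 × 0.00625908 = 0.000688499
Normaliser: 0.000184635 + 0.00334286 + 0.000646648 + 0.000688499 = 0.00486264
Responsibility of Line 4: 0.000688499 / 0.00486264 ≈ 0.142

0.142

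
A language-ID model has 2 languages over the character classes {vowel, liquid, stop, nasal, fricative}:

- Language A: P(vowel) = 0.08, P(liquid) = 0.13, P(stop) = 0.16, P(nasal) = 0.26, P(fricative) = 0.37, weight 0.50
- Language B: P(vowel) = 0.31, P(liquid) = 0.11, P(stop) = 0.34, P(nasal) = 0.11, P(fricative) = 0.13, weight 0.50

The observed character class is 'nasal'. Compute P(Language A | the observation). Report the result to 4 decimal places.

Apply Bayes' rule: the posterior for each component is proportional to its prior times its likelihood at x.
Categorical probabilities:
  L_A = 0.26
  L_B = 0.11
Multiply by the mixture weights:
  P(Z=A)·L_A = 0.50 × 0.26 = 0.13
  P(Z=B)·L_B = 0.50 × 0.11 = 0.055
Sum: 0.13 + 0.055 = 0.185
So the posterior for Language A is 0.13 / 0.185 ≈ 0.7027.

0.7027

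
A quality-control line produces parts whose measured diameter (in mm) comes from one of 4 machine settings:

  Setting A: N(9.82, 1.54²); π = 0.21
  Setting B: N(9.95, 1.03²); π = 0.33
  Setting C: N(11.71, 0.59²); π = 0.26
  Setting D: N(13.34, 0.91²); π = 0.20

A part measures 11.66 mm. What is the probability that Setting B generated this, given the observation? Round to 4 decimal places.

0.1289

P(component k | x) = w_k·f_k(x) / marginal(x), where marginal(x) = Σ_j w_j·f_j(x).
Evaluate each component's likelihood at the observed value:
  p_A = 0.126882
  p_B = 0.0976252
  p_C = 0.67375
  p_D = 0.0797571
Weight by the priors:
  w_A·p_A = 0.21 × 0.126882 = 0.0266451
  w_B·p_B = 0.33 × 0.0976252 = 0.0322163
  w_C·p_C = 0.26 × 0.67375 = 0.175175
  w_D·p_D = 0.20 × 0.0797571 = 0.0159514
Normaliser: 0.0266451 + 0.0322163 + 0.175175 + 0.0159514 = 0.249988
So the posterior for Setting B is 0.0322163 / 0.249988 ≈ 0.1289.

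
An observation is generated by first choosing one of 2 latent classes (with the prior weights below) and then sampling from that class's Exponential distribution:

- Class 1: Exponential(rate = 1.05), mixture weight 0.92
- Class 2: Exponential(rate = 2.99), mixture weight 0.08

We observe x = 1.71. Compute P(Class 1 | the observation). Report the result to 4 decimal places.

0.9911

Posterior ∝ prior × likelihood, so P(k | x) ∝ P(Z=k) f_k(x); normalise over all components.
Component likelihoods at x = 1.71:
  f_1 = 0.174347
  f_2 = 0.0179956
Unnormalised posteriors:
  P(Z=1)·f_1 = 0.92 × 0.174347 = 0.160399
  P(Z=2)·f_2 = 0.08 × 0.0179956 = 0.00143965
Denominator: 0.160399 + 0.00143965 = 0.161839
So the posterior for Class 1 is 0.160399 / 0.161839 ≈ 0.9911.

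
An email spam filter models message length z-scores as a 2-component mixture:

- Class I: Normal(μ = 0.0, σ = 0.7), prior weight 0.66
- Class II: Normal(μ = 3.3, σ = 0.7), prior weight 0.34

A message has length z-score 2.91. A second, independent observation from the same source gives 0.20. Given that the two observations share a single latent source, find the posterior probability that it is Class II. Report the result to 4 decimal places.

P(component k | x) = π_k·f_k(x) / marginal(x), where marginal(x) = Σ_j π_j·f_j(x).
Since both observations come from the same component, the likelihood for component k is f_k(x₁)·f_k(x₂).
  f_I = [0.000100718] × [0.547124] = 5.51055e-05
  f_II = [0.487986] × [3.14099e-05] = 1.53276e-05
Multiply by the mixture weights:
  π_I·f_I = 0.66 × 5.51055e-05 = 3.63696e-05
  π_II·f_II = 0.34 × 1.53276e-05 = 5.21139e-06
Evidence: 3.63696e-05 + 5.21139e-06 = 4.1581e-05
P(Class II | x₁, x₂) ≈ 0.1253

0.1253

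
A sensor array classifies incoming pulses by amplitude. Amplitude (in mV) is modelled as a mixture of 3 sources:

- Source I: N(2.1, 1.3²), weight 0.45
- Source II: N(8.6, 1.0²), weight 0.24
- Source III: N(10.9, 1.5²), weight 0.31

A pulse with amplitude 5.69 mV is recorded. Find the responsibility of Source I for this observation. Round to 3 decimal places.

0.658

Apply Bayes' rule: the posterior for each component is proportional to its prior times its likelihood at x.
Component likelihoods at x = 5.69 mV:
  L_I = (1/(1.3·√(2π)))·exp(−(5.69−2.1)²/(2·1.3²)) = 0.306879·exp(-3.81305) = 0.00677612
  L_II = (1/(1.0·√(2π)))·exp(−(5.69−8.6)²/(2·1.0²)) = 0.398942·exp(-4.23405) = 0.0057821
  L_III = (1/(1.5·√(2π)))·exp(−(5.69−10.9)²/(2·1.5²)) = 0.265962·exp(-6.03202) = 0.000638476
Prior × likelihood for each component:
  π_I·L_I = 0.45 × 0.00677612 = 0.00304926
  π_II·L_II = 0.24 × 0.0057821 = 0.0013877
  π_III·L_III = 0.31 × 0.000638476 = 0.000197928
Evidence: 0.00304926 + 0.0013877 + 0.000197928 = 0.00463489
Responsibility of Source I: 0.00304926 / 0.00463489 ≈ 0.658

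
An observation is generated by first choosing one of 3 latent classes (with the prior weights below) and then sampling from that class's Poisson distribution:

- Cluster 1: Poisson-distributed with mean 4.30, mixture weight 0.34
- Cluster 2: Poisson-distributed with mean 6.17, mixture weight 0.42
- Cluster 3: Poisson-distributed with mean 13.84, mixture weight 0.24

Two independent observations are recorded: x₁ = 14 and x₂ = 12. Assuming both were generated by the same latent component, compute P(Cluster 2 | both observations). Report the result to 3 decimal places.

0.006

Apply Bayes' rule: the posterior for each component is proportional to its prior times its likelihood at x.
Since both observations come from the same component, the likelihood for component k is f_k(x₁)·f_k(x₂).
  L_1 = [0.000114996] × [0.00113193] = 1.30167e-07
  L_2 = [0.00277963] × [0.0132889] = 3.69381e-05
  L_3 = [0.105892] × [0.100614] = 0.0106542
Multiply by the mixture weights:
  P(Z=1)·L_1 = 0.34 × 1.30167e-07 = 4.42569e-08
  P(Z=2)·L_2 = 0.42 × 3.69381e-05 = 1.5514e-05
  P(Z=3)·L_3 = 0.24 × 0.0106542 = 0.00255701
Sum: 4.42569e-08 + 1.5514e-05 + 0.00255701 = 0.00257257
Responsibility of Cluster 2: 1.5514e-05 / 0.00257257 ≈ 0.006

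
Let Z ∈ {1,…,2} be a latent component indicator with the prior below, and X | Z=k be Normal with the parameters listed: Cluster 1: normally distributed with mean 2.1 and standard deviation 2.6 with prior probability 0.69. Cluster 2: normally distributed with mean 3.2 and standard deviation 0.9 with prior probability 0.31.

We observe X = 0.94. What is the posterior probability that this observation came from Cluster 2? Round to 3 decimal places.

P(component k | x) = P(Z=k)·f_k(x) / marginal(x), where marginal(x) = Σ_j P(Z=j)·f_j(x).
Evaluate each component's likelihood at the observed value:
  f_1 = (1/(2.6·√(2π)))·exp(−(0.94−2.1)²/(2·2.6²)) = 0.153439·exp(-0.09953) = 0.138903
  f_2 = (1/(0.9·√(2π)))·exp(−(0.94−3.2)²/(2·0.9²)) = 0.443269·exp(-3.15284) = 0.0189412
Unnormalised posteriors:
  P(Z=1)·f_1 = 0.69 × 0.138903 = 0.0958433
  P(Z=2)·f_2 = 0.31 × 0.0189412 = 0.00587176
Denominator: 0.0958433 + 0.00587176 = 0.101715
Responsibility of Cluster 2: 0.00587176 / 0.101715 ≈ 0.058

0.058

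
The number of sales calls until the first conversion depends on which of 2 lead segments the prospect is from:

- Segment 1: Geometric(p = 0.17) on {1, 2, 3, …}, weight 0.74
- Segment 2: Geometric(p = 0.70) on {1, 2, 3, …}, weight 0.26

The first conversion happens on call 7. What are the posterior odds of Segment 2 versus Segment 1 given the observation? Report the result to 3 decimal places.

Posterior odds = (π_i f_i(x)) / (π_j f_j(x)); the normalising sum cancels.
Geometric probabilities:
  L_1 = 0.17·(1−0.17)^6 = 0.17·0.32694 = 0.0555799
  L_2 = 0.70·(1−0.70)^6 = 0.70·0.000729 = 0.0005103
0.000132678 / 0.0411291 ≈ 0.003

0.003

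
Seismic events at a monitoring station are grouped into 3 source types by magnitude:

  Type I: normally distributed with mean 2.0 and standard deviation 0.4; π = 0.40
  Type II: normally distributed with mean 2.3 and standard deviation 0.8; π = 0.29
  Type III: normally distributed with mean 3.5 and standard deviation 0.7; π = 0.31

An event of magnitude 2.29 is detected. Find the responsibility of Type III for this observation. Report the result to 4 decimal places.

0.0808

P(component k | x) = π_k·f_k(x) / marginal(x), where marginal(x) = Σ_j π_j·f_j(x).
Evaluate each component's likelihood at the observed value:
  p_I = 0.766853
  p_II = 0.498639
  p_III = 0.127934
Multiply by the mixture weights:
  π_I·p_I = 0.40 × 0.766853 = 0.306741
  π_II·p_II = 0.29 × 0.498639 = 0.144605
  π_III·p_III = 0.31 × 0.127934 = 0.0396594
Sum: 0.306741 + 0.144605 + 0.0396594 = 0.491006
Responsibility of Type III: 0.0396594 / 0.491006 ≈ 0.0808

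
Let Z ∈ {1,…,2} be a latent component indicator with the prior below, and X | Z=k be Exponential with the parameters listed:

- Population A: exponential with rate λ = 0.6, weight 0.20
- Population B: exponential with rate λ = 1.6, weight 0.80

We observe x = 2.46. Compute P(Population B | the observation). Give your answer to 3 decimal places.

0.477

Apply Bayes' rule: the posterior for each component is proportional to its prior times its likelihood at x.
Component likelihoods at x = 2.46:
  f_A = 0.6·e^(−0.6·2.46) = 0.6·e^(−1.4760) = 0.13713
  f_B = 1.6·e^(−1.6·2.46) = 1.6·e^(−3.9360) = 0.0312419
Multiply by the mixture weights:
  w_A·f_A = 0.20 × 0.13713 = 0.027426
  w_B·f_B = 0.80 × 0.0312419 = 0.0249935
Evidence: 0.027426 + 0.0249935 = 0.0524195
So the posterior for Population B is 0.0249935 / 0.0524195 ≈ 0.477.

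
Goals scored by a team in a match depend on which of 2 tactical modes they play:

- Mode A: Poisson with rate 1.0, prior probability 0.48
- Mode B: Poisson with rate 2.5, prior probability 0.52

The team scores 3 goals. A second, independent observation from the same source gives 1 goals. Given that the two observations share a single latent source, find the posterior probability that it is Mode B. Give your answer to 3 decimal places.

0.678

The responsibility of component k is P(Z=k) f_k(x) divided by Σ_j P(Z=j) f_j(x).
Since both observations come from the same component, the likelihood for component k is f_k(x₁)·f_k(x₂).
  L_A = [0.0613132] × [0.367879] = 0.0225559
  L_B = [0.213763] × [0.205212] = 0.0438668
Weight by the priors:
  P(Z=A)·L_A = 0.48 × 0.0225559 = 0.0108268
  P(Z=B)·L_B = 0.52 × 0.0438668 = 0.0228108
Marginal: 0.0108268 + 0.0228108 = 0.0336376
Responsibility of Mode B: 0.0228108 / 0.0336376 ≈ 0.678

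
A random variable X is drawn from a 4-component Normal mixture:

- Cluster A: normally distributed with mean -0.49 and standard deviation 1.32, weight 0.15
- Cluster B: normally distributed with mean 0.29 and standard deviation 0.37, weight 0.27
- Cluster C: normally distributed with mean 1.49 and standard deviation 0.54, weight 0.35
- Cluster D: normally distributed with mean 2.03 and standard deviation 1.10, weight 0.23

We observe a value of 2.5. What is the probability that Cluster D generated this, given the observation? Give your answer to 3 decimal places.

Apply Bayes' rule: the posterior for each component is proportional to its prior times its likelihood at x.
Evaluate each component's likelihood at the observed value:
  p_A = 0.0232366
  p_B = 1.93052e-08
  p_C = 0.128491
  p_D = 0.331035
Unnormalised posteriors:
  w_A·p_A = 0.15 × 0.0232366 = 0.00348549
  w_B·p_B = 0.27 × 1.93052e-08 = 5.21241e-09
  w_C·p_C = 0.35 × 0.128491 = 0.0449719
  w_D·p_D = 0.23 × 0.331035 = 0.0761382
Sum: 0.00348549 + 5.21241e-09 + 0.0449719 + 0.0761382 = 0.124596
Responsibility of Cluster D: 0.0761382 / 0.124596 ≈ 0.611

0.611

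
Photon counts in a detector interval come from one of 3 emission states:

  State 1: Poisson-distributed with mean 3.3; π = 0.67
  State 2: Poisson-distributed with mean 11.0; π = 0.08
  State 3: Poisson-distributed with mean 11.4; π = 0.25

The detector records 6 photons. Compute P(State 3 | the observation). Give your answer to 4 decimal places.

0.1520

Apply Bayes' rule: the posterior for each component is proportional to its prior times its likelihood at x.
Poisson probabilities:
  p_1 = e^(−3.3)·3.3^6/6! = 0.0661575
  p_2 = e^(−11.0)·11.0^6/6! = 0.0410946
  p_3 = e^(−11.4)·11.4^6/6! = 0.0341303
Prior × likelihood for each component:
  π_1·p_1 = 0.67 × 0.0661575 = 0.0443256
  π_2·p_2 = 0.08 × 0.0410946 = 0.00328756
  π_3·p_3 = 0.25 × 0.0341303 = 0.00853256
Marginal: 0.0443256 + 0.00328756 + 0.00853256 = 0.0561457
So the posterior for State 3 is 0.00853256 / 0.0561457 ≈ 0.1520.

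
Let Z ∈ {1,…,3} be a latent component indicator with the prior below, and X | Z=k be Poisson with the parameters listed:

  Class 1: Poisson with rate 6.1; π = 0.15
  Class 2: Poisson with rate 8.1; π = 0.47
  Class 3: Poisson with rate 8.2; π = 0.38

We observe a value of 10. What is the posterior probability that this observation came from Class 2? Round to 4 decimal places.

Posterior ∝ prior × likelihood, so P(k | x) ∝ π_k f_k(x); normalise over all components.
Component likelihoods at x = 10:
  L_1 = e^(−6.1)·6.1^10/10! = 0.0440899
  L_2 = e^(−8.1)·8.1^10/10! = 0.101696
  L_3 = e^(−8.2)·8.2^10/10! = 0.104031
Unnormalised posteriors:
  π_1·L_1 = 0.15 × 0.0440899 = 0.00661348
  π_2·L_2 = 0.47 × 0.101696 = 0.0477969
  π_3·L_3 = 0.38 × 0.104031 = 0.0395316
Denominator: 0.00661348 + 0.0477969 + 0.0395316 = 0.093942
So the posterior for Class 2 is 0.0477969 / 0.093942 ≈ 0.5088.

0.5088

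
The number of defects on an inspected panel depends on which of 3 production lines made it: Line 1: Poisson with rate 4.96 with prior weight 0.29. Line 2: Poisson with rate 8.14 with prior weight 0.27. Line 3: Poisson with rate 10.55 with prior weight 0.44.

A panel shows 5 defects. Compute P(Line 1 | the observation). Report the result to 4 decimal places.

0.5856

The responsibility of component k is P(Z=k) f_k(x) divided by Σ_j P(Z=j) f_j(x).
Component likelihoods at x = 5 defects:
  p_1 = 0.175439
  p_2 = 0.0868528
  p_3 = 0.0285282
Weight by the priors:
  P(Z=1)·p_1 = 0.29 × 0.175439 = 0.0508774
  P(Z=2)·p_2 = 0.27 × 0.0868528 = 0.0234502
  P(Z=3)·p_3 = 0.44 × 0.0285282 = 0.0125524
Denominator: 0.0508774 + 0.0234502 + 0.0125524 = 0.08688
P(Line 1 | 5 defects) ≈ 0.5856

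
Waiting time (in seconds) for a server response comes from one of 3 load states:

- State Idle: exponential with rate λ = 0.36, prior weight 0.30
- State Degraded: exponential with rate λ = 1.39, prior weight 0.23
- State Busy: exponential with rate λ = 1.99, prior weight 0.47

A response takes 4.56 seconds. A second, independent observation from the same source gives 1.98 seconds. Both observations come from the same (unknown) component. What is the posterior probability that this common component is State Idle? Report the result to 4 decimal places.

0.9855

Apply Bayes' rule: the posterior for each component is proportional to its prior times its likelihood at x.
Since both observations come from the same component, the likelihood for component k is f_k(x₁)·f_k(x₂).
  p_Idle = [0.36·e^(−0.36·4.56) = 0.36·e^(−1.6416) = 0.0697212] × [0.176497] = 0.0123056
  p_Degraded = [1.39·e^(−1.39·4.56) = 1.39·e^(−6.3384) = 0.00245631] × [0.0886645] = 0.000217787
  p_Busy = [1.99·e^(−1.99·4.56) = 1.99·e^(−9.0744) = 0.000227977] × [0.0386942] = 8.82139e-06
Prior × likelihood for each component:
  w_Idle·p_Idle = 0.30 × 0.0123056 = 0.00369167
  w_Degraded·p_Degraded = 0.23 × 0.000217787 = 5.0091e-05
  w_Busy·p_Busy = 0.47 × 8.82139e-06 = 4.14605e-06
Denominator: 0.00369167 + 5.0091e-05 + 4.14605e-06 = 0.00374591
P(State Idle | data) = 0.00369167 / 0.00374591 ≈ 0.9855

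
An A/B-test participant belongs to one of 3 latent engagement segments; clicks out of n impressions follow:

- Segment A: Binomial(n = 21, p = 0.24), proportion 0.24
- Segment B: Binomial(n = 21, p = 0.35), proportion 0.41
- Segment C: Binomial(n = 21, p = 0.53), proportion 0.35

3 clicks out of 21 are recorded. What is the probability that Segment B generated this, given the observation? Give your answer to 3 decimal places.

Apply Bayes' rule: the posterior for each component is proportional to its prior times its likelihood at x.
Binomial probabilities:
  f_A = 0.131562
  f_B = 0.0244622
  f_C = 0.000247994
Weight by the priors:
  w_A·f_A = 0.24 × 0.131562 = 0.0315748
  w_B·f_B = 0.41 × 0.0244622 = 0.0100295
  w_C·f_C = 0.35 × 0.000247994 = 8.67978e-05
Evidence: 0.0315748 + 0.0100295 + 8.67978e-05 = 0.0416912
P(Segment B | data) = 0.0100295 / 0.0416912 ≈ 0.241

0.241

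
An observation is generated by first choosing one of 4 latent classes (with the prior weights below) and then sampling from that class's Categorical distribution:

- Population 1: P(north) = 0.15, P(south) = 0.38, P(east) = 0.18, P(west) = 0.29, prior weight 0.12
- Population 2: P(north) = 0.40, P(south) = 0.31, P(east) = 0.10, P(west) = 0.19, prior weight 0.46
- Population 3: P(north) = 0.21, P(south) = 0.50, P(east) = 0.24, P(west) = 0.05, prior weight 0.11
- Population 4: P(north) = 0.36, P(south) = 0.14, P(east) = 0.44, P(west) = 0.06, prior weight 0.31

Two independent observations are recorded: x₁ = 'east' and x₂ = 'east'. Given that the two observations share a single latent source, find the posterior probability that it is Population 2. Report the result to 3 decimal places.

0.061

Posterior ∝ prior × likelihood, so P(k | x) ∝ P(Z=k) f_k(x); normalise over all components.
Since both observations come from the same component, the likelihood for component k is f_k(x₁)·f_k(x₂).
  L_1 = [0.18] × [0.18] = 0.0324
  L_2 = [0.1] × [0.1] = 0.01
  L_3 = [0.24] × [0.24] = 0.0576
  L_4 = [0.44] × [0.44] = 0.1936
Weight by the priors:
  P(Z=1)·L_1 = 0.12 × 0.0324 = 0.003888
  P(Z=2)·L_2 = 0.46 × 0.01 = 0.0046
  P(Z=3)·L_3 = 0.11 × 0.0576 = 0.006336
  P(Z=4)·L_4 = 0.31 × 0.1936 = 0.060016
Evidence: 0.003888 + 0.0046 + 0.006336 + 0.060016 = 0.07484
Responsibility of Population 2: 0.0046 / 0.07484 ≈ 0.061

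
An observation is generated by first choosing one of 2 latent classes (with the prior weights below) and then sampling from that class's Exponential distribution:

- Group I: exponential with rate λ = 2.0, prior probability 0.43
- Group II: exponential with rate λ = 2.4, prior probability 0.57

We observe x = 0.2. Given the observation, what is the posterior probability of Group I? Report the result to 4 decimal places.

0.4051

The responsibility of component k is P(Z=k) f_k(x) divided by Σ_j P(Z=j) f_j(x).
Exponential densities:
  L_I = 1.34064
  L_II = 1.48508
Unnormalised posteriors:
  P(Z=I)·L_I = 0.43 × 1.34064 = 0.576475
  P(Z=II)·L_II = 0.57 × 1.48508 = 0.846496
Sum: 0.576475 + 0.846496 = 1.42297
P(Group I | the observation) ≈ 0.4051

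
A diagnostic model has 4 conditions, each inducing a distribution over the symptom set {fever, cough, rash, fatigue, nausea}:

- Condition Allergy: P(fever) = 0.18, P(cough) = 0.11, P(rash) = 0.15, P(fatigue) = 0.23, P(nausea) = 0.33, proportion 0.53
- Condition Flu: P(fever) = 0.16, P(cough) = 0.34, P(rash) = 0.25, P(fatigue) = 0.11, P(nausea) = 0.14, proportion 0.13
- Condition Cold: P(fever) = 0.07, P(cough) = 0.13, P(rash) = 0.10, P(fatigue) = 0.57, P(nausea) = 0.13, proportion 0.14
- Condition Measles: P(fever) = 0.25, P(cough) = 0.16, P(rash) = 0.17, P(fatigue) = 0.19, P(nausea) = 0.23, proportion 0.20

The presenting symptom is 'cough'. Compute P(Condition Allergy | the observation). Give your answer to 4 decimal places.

By Bayes' theorem, P(k | x) = π_k f_k(x) / Σ_j π_j f_j(x).
Component likelihoods at x = 'cough':
  f_Allergy = 0.11
  f_Flu = 0.34
  f_Cold = 0.13
  f_Measles = 0.16
Multiply by the mixture weights:
  π_Allergy·f_Allergy = 0.53 × 0.11 = 0.0583
  π_Flu·f_Flu = 0.13 × 0.34 = 0.0442
  π_Cold·f_Cold = 0.14 × 0.13 = 0.0182
  π_Measles·f_Measles = 0.20 × 0.16 = 0.032
Sum: 0.0583 + 0.0442 + 0.0182 + 0.032 = 0.1527
P(Condition Allergy | 'cough') = 0.0583 / 0.1527 ≈ 0.3818

0.3818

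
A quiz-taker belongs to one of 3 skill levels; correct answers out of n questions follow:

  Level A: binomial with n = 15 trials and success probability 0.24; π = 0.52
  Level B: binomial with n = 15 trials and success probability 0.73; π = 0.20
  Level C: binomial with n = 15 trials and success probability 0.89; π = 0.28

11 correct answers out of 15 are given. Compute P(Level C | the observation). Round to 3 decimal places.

0.254

By Bayes' theorem, P(k | x) = π_k f_k(x) / Σ_j π_j f_j(x).
Evaluate each component's likelihood at the observed value:
  L_A = C(15,11)·0.24^11·0.76^4 = 1365·1.52168e-07·0.333622 = 6.92964e-05
  L_B = C(15,11)·0.73^11·0.27^4 = 1365·0.0313727·0.00531441 = 0.227583
  L_C = C(15,11)·0.89^11·0.11^4 = 1365·0.277517·0.00014641 = 0.0554617
Unnormalised posteriors:
  π_A·L_A = 0.52 × 6.92964e-05 = 3.60341e-05
  π_B·L_B = 0.20 × 0.227583 = 0.0455165
  π_C·L_C = 0.28 × 0.0554617 = 0.0155293
Evidence: 3.60341e-05 + 0.0455165 + 0.0155293 = 0.0610819
Responsibility of Level C: 0.0155293 / 0.0610819 ≈ 0.254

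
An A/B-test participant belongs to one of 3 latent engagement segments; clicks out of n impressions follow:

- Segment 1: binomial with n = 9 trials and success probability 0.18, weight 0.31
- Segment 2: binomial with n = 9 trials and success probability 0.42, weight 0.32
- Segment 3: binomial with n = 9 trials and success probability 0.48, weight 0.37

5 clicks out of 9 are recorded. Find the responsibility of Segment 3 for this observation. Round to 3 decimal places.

The responsibility of component k is π_k f_k(x) divided by Σ_j π_j f_j(x).
Binomial probabilities:
  f_1 = C(9,5)·0.18^5·0.82^4 = 126·0.000188957·0.452122 = 0.0107644
  f_2 = C(9,5)·0.42^5·0.58^4 = 126·0.0130691·0.113165 = 0.18635
  f_3 = C(9,5)·0.48^5·0.52^4 = 126·0.0254804·0.0731162 = 0.234742
Weight by the priors:
  π_1·f_1 = 0.31 × 0.0107644 = 0.00333695
  π_2·f_2 = 0.32 × 0.18635 = 0.0596319
  π_3·f_3 = 0.37 × 0.234742 = 0.0868544
Evidence: 0.00333695 + 0.0596319 + 0.0868544 = 0.149823
So the posterior for Segment 3 is 0.0868544 / 0.149823 ≈ 0.580.

0.580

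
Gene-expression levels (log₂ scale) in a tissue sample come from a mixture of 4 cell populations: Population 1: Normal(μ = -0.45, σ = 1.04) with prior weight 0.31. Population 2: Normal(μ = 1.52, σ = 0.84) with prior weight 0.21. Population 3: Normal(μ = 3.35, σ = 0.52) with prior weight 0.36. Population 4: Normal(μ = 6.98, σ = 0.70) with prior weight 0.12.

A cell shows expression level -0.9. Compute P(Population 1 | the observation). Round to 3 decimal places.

0.986

By Bayes' theorem, P(k | x) = w_k f_k(x) / Σ_j w_j f_j(x).
Component likelihoods at x = -0.9:
  p_1 = 0.349319
  p_2 = 0.00748744
  p_3 = 2.39689e-15
  p_4 = 1.73063e-28
Multiply by the mixture weights:
  w_1·p_1 = 0.31 × 0.349319 = 0.108289
  w_2·p_2 = 0.21 × 0.00748744 = 0.00157236
  w_3·p_3 = 0.36 × 2.39689e-15 = 8.6288e-16
  w_4·p_4 = 0.12 × 1.73063e-28 = 2.07676e-29
Denominator: 0.108289 + 0.00157236 + 8.6288e-16 + 2.07676e-29 = 0.109861
Responsibility of Population 1: 0.108289 / 0.109861 ≈ 0.986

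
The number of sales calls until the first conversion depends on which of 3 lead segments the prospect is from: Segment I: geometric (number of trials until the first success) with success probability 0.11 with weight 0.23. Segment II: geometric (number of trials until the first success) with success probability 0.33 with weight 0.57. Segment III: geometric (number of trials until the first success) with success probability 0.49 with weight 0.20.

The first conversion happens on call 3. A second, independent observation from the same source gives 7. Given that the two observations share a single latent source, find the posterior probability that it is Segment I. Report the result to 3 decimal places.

0.286

Posterior ∝ prior × likelihood, so P(k | x) ∝ w_k f_k(x); normalise over all components.
Since both observations come from the same component, the likelihood for component k is f_k(x₁)·f_k(x₂).
  L_I = [0.11·(1−0.11)^2 = 0.11·0.7921 = 0.087131] × [0.0546679] = 0.00476327
  L_II = [0.33·(1−0.33)^2 = 0.33·0.4489 = 0.148137] × [0.0298513] = 0.00442208
  L_III = [0.49·(1−0.49)^2 = 0.49·0.2601 = 0.127449] × [0.00862218] = 0.00109889
Multiply by the mixture weights:
  w_I·L_I = 0.23 × 0.00476327 = 0.00109555
  w_II·L_II = 0.57 × 0.00442208 = 0.00252058
  w_III·L_III = 0.20 × 0.00109889 = 0.000219778
Marginal: 0.00109555 + 0.00252058 + 0.000219778 = 0.00383591
Responsibility of Segment I: 0.00109555 / 0.00383591 ≈ 0.286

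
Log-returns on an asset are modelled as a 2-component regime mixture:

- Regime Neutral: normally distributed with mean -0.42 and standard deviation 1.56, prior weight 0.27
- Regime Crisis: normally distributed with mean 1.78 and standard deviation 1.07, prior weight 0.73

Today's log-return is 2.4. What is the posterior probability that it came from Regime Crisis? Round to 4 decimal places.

Posterior ∝ prior × likelihood, so P(k | x) ∝ π_k f_k(x); normalise over all components.
Component likelihoods at x = 2.4:
  L_Neutral = (1/(1.56·√(2π)))·exp(−(2.4−-0.42)²/(2·1.56²)) = 0.255732·exp(-1.63388) = 0.0499117
  L_Crisis = (1/(1.07·√(2π)))·exp(−(2.4−1.78)²/(2·1.07²)) = 0.372843·exp(-0.16787) = 0.315224
Prior × likelihood for each component:
  π_Neutral·L_Neutral = 0.27 × 0.0499117 = 0.0134762
  π_Crisis·L_Crisis = 0.73 × 0.315224 = 0.230113
Marginal: 0.0134762 + 0.230113 = 0.24359
P(Regime Crisis | data) ≈ 0.9447

0.9447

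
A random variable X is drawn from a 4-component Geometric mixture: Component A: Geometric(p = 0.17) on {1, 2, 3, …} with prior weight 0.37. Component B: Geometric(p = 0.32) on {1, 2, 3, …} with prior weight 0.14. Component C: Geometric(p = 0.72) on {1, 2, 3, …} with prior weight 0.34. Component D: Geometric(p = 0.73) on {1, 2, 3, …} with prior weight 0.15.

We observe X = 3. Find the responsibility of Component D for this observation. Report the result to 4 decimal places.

0.0875

Posterior ∝ prior × likelihood, so P(k | x) ∝ P(Z=k) f_k(x); normalise over all components.
Component likelihoods at x = 3:
  f_A = 0.17·(1−0.17)^2 = 0.17·0.6889 = 0.117113
  f_B = 0.32·(1−0.32)^2 = 0.32·0.4624 = 0.147968
  f_C = 0.72·(1−0.72)^2 = 0.72·0.0784 = 0.056448
  f_D = 0.73·(1−0.73)^2 = 0.73·0.0729 = 0.053217
Multiply by the mixture weights:
  P(Z=A)·f_A = 0.37 × 0.117113 = 0.0433318
  P(Z=B)·f_B = 0.14 × 0.147968 = 0.0207155
  P(Z=C)·f_C = 0.34 × 0.056448 = 0.0191923
  P(Z=D)·f_D = 0.15 × 0.053217 = 0.00798255
Marginal: 0.0433318 + 0.0207155 + 0.0191923 + 0.00798255 = 0.0912222
P(Component D | x) = 0.00798255 / 0.0912222 ≈ 0.0875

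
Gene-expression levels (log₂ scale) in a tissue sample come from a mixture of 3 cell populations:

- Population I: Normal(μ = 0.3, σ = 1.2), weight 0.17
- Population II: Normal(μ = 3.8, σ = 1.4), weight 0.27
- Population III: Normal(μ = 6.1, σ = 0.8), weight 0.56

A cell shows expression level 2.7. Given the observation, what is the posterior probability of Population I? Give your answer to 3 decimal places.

By Bayes' theorem, P(k | x) = π_k f_k(x) / Σ_j π_j f_j(x).
Normal densities:
  f_I = 0.0449925
  f_II = 0.20928
  f_III = 5.96483e-05
Weight by the priors:
  π_I·f_I = 0.17 × 0.0449925 = 0.00764872
  π_II·f_II = 0.27 × 0.20928 = 0.0565055
  π_III·f_III = 0.56 × 5.96483e-05 = 3.3403e-05
Evidence: 0.00764872 + 0.0565055 + 3.3403e-05 = 0.0641876
P(Population I | 2.7) = 0.00764872 / 0.0641876 ≈ 0.119

0.119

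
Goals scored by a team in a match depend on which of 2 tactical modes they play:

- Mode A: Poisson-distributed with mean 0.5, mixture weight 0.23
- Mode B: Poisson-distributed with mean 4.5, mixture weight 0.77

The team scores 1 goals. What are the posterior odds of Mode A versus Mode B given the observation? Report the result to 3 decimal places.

Since P(k|x) ∝ w_k f_k(x), the posterior odds are w_i f_i(x) / (w_j f_j(x)).
Poisson probabilities:
  L_A = e^(−0.5)·0.5^1/1! = 0.303265
  L_B = e^(−4.5)·4.5^1/1! = 0.0499905
Odds = (0.23/0.77) × (0.303265/0.0499905) = 0.298701 × 6.06646 ≈ 1.812

1.812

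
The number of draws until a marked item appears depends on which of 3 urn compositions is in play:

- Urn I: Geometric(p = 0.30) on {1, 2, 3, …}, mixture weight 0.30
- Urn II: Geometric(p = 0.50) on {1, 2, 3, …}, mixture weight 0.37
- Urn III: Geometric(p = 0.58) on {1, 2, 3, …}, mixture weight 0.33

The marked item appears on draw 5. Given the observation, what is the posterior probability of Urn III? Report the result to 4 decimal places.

P(component k | x) = π_k·f_k(x) / marginal(x), where marginal(x) = Σ_j π_j·f_j(x).
Evaluate each component's likelihood at the observed value:
  L_I = 0.07203
  L_II = 0.03125
  L_III = 0.0180478
Multiply by the mixture weights:
  π_I·L_I = 0.30 × 0.07203 = 0.021609
  π_II·L_II = 0.37 × 0.03125 = 0.0115625
  π_III·L_III = 0.33 × 0.0180478 = 0.00595579
Sum: 0.021609 + 0.0115625 + 0.00595579 = 0.0391273
So the posterior for Urn III is 0.00595579 / 0.0391273 ≈ 0.1522.

0.1522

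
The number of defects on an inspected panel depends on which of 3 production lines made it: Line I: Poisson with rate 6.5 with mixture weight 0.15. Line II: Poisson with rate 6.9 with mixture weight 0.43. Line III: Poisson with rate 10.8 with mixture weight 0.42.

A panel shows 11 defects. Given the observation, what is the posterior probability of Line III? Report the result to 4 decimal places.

P(component k | x) = P(Z=k)·f_k(x) / marginal(x), where marginal(x) = Σ_j P(Z=j)·f_j(x).
Component likelihoods at x = 11 defects:
  f_I = e^(−6.5)·6.5^11/11! = 0.0329592
  f_II = e^(−6.9)·6.9^11/11! = 0.042614
  f_III = e^(−10.8)·10.8^11/11! = 0.119159
Prior × likelihood for each component:
  P(Z=I)·f_I = 0.15 × 0.0329592 = 0.00494388
  P(Z=II)·f_II = 0.43 × 0.042614 = 0.018324
  P(Z=III)·f_III = 0.42 × 0.119159 = 0.0500466
Marginal: 0.00494388 + 0.018324 + 0.0500466 = 0.0733145
P(Line III | data) ≈ 0.6826

0.6826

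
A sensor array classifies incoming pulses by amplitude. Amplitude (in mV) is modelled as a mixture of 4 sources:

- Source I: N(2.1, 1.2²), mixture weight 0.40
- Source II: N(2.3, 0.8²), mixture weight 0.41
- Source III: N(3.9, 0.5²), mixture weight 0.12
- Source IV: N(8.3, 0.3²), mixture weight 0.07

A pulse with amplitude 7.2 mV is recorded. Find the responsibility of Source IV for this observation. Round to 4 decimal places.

0.8757

P(component k | x) = π_k·f_k(x) / marginal(x), where marginal(x) = Σ_j π_j·f_j(x).
Component likelihoods at x = 7.2 mV:
  L_I = (1/(1.2·√(2π)))·exp(−(7.2−2.1)²/(2·1.2²)) = 0.332452·exp(-9.03125) = 3.97655e-05
  L_II = (1/(0.8·√(2π)))·exp(−(7.2−2.3)²/(2·0.8²)) = 0.498678·exp(-18.75781) = 3.55964e-09
  L_III = (1/(0.5·√(2π)))·exp(−(7.2−3.9)²/(2·0.5²)) = 0.797885·exp(-21.78000) = 2.77336e-10
  L_IV = (1/(0.3·√(2π)))·exp(−(7.2−8.3)²/(2·0.3²)) = 1.329808·exp(-6.72222) = 0.0016009
Unnormalised posteriors:
  π_I·L_I = 0.40 × 3.97655e-05 = 1.59062e-05
  π_II·L_II = 0.41 × 3.55964e-09 = 1.45945e-09
  π_III·L_III = 0.12 × 2.77336e-10 = 3.32803e-11
  π_IV·L_IV = 0.07 × 0.0016009 = 0.000112063
Sum: 1.59062e-05 + 1.45945e-09 + 3.32803e-11 + 0.000112063 = 0.000127971
P(Source IV | data) = 0.000112063 / 0.000127971 ≈ 0.8757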